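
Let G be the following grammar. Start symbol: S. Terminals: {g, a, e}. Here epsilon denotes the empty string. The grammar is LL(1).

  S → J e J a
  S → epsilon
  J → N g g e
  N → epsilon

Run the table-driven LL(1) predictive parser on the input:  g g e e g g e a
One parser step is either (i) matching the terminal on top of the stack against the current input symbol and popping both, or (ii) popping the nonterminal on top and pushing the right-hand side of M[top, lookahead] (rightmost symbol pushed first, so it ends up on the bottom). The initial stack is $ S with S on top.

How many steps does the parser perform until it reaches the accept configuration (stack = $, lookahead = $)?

13

      Stack            Input              Action
   1  $ S              g g e e g g e a $  expand S → J e J a
   2  $ a J e J        g g e e g g e a $  expand J → N g g e
   3  $ a J e e g g N  g g e e g g e a $  expand N → epsilon
   4  $ a J e e g g    g g e e g g e a $  match g
   5  $ a J e e g      g e e g g e a $    match g
   6  $ a J e e        e e g g e a $      match e
   7  $ a J e          e g g e a $        match e
   8  $ a J            g g e a $          expand J → N g g e
   9  $ a e g g N      g g e a $          expand N → epsilon
  10  $ a e g g        g g e a $          match g
  11  $ a e g          g e a $            match g
  12  $ a e            e a $              match e
  13  $ a              a $                match a
Accept reached after 13 steps.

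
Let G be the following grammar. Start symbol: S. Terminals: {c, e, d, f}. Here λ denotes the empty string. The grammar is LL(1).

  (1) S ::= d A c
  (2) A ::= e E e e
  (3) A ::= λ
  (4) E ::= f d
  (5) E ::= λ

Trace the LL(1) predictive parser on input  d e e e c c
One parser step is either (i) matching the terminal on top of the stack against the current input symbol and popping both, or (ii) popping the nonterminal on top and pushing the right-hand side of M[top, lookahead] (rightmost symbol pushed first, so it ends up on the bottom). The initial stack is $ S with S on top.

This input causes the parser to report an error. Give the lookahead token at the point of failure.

     Stack        Input          Action
  1  $ S          d e e e c c $  expand S ::= d A c
  2  $ c A d      d e e e c c $  match d
  3  $ c A        e e e c c $    expand A ::= e E e e
  4  $ c e e E e  e e e c c $    match e
  5  $ c e e E    e e c c $      expand E ::= λ
  6  $ c e e      e e c c $      match e
  7  $ c e        e c c $        match e
  8  $ c          c c $          match c
  9  $            c $            error: stack empty but input remains

c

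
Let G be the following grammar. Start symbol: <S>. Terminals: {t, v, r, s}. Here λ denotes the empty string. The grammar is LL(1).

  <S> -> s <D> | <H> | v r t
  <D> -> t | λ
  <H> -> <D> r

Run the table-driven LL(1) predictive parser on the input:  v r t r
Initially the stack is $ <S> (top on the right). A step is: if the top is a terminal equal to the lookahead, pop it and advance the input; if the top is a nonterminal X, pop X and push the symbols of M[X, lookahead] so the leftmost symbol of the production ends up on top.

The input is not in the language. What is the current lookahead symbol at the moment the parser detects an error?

r

     Stack    Input      Action
  1  $ <S>    v r t r $  expand <S> -> v r t
  2  $ t r v  v r t r $  match v
  3  $ t r    r t r $    match r
  4  $ t      t r $      match t
  5  $        r $        error: stack empty but input remains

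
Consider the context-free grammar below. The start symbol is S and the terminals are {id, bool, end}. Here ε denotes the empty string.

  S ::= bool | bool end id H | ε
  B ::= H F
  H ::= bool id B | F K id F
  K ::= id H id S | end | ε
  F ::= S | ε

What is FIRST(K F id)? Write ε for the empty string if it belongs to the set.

FIRST(S) = {ε, bool}
FIRST(K) = {ε, end, id}
FIRST(F) = {ε, bool}  (via S)
FIRST(H) = {bool, end, id}  (via F K id F)
FIRST(B) = {bool, end, id}  (via H F)
FIRST(K F id): take FIRST of each symbol in turn, carrying on past any symbol whose FIRST contains ε; result {bool, end, id}.

{bool, end, id}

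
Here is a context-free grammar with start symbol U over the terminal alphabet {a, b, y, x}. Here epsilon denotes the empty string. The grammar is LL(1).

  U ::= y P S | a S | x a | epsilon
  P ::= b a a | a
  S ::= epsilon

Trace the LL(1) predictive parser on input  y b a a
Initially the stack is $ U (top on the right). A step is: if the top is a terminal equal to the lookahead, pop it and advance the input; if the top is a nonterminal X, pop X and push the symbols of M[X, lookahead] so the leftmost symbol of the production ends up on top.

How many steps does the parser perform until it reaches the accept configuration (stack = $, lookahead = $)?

     Stack      Input      Action
  1  $ U        y b a a $  expand U ::= y P S
  2  $ S P y    y b a a $  match y
  3  $ S P      b a a $    expand P ::= b a a
  4  $ S a a b  b a a $    match b
  5  $ S a a    a a $      match a
  6  $ S a      a $        match a
  7  $ S        $          expand S ::= epsilon
Accept reached after 7 steps.

7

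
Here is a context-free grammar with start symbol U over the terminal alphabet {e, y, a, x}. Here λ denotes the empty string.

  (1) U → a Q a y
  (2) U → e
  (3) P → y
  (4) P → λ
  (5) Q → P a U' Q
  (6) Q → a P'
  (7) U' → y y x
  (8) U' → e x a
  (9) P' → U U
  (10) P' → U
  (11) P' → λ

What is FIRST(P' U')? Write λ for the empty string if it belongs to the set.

FIRST(U) = {a, e}
FIRST(P) = {λ, y}
FIRST(U') = {e, y}
FIRST(Q) = {a, y}  (via P a U' Q)
FIRST(P') = {λ, a, e}  (via U U, U)
FIRST(P' U'): take FIRST of each symbol in turn, carrying on past any symbol whose FIRST contains λ; result {a, e, y}.

{a, e, y}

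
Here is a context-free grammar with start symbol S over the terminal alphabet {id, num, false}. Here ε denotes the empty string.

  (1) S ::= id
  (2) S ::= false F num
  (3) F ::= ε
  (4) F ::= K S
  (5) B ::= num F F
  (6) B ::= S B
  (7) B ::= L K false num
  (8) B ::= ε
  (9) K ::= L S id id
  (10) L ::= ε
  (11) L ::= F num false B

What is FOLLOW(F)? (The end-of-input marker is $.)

{false, id, num}

FIRST(S): from S::=id we get {id}; from S::=false F num we get {false}. So FIRST(S) = {false, id}.
FIRST(F): from F::=ε we get {ε}; from F::=K S we get {false, id, num}. So FIRST(F) = {ε, false, id, num}.
FIRST(L): from L::=ε we get {ε}; from L::=F num false B we get {false, id, num}. So FIRST(L) = {ε, false, id, num}.
FIRST(K): from K::=L S id id we get {false, id, num}. So FIRST(K) = {false, id, num}.
FIRST(B): from B::=num F F we get {num}; from B::=S B we get {false, id}; from B::=L K false num we get {false, id, num}; from B::=ε we get {ε}. So FIRST(B) = {ε, false, id, num}.
FOLLOW(S) includes $ since S is the start symbol.
FOLLOW(K): in F::=K S, K is followed by S with FIRST {false, id}; in B::=L K false num, K is followed by false num with FIRST {false}. Thus FOLLOW(K) = {false, id}.
FOLLOW(L): in B::=L K false num, L is followed by K false num with FIRST {false, id, num}; in K::=L S id id, L is followed by S id id with FIRST {false, id}. Thus FOLLOW(L) = {false, id, num}.
FOLLOW(B): in B::=S B, the suffix after B is empty (adds nothing new); in L::=F num false B, the suffix after B is empty, so FOLLOW(B) ⊇ FOLLOW(L) = {false, id, num}. Thus FOLLOW(B) = {false, id, num}.
FOLLOW(F): in S::=false F num, F is followed by num with FIRST {num}; in B::=num F F (occurrence 1), F is followed by F with FIRST {ε, false, id, num}; in B::=num F F (occurrence 1), the suffix after F is nullable, so FOLLOW(F) ⊇ FOLLOW(B) = {false, id, num}; in B::=num F F (occurrence 2), the suffix after F is empty, so FOLLOW(F) ⊇ FOLLOW(B) = {false, id, num}; in L::=F num false B, F is followed by num false B with FIRST {num}. Thus FOLLOW(F) = {false, id, num}.
FOLLOW(S): in F::=K S, the suffix after S is empty, so FOLLOW(S) ⊇ FOLLOW(F) = {false, id, num}; in B::=S B, S is followed by B with FIRST {ε, false, id, num}; in B::=S B, the suffix after S is nullable, so FOLLOW(S) ⊇ FOLLOW(B) = {false, id, num}; in K::=L S id id, S is followed by id id with FIRST {id}. Thus FOLLOW(S) = {$, false, id, num}.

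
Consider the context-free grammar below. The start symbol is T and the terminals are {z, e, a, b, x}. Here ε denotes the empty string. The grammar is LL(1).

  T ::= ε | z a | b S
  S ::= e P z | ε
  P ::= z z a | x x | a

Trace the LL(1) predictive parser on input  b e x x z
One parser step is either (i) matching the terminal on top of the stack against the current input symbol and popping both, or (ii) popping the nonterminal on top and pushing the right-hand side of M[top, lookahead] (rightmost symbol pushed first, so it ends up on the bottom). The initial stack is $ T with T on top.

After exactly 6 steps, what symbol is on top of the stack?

x

step 1: stack=$ T  input=b e x x z $  — expand T ::= b S
step 2: stack=$ S b  input=b e x x z $  — match b
step 3: stack=$ S  input=e x x z $  — expand S ::= e P z
step 4: stack=$ z P e  input=e x x z $  — match e
step 5: stack=$ z P  input=x x z $  — expand P ::= x x
step 6: stack=$ z x x  input=x x z $  — match x
Stack after step 6: $ z x (top = x).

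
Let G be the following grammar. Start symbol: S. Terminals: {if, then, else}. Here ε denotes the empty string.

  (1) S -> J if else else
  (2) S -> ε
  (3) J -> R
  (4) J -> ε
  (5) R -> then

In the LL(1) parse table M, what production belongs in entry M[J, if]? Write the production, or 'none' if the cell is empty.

FIRST(R): from R->then we get {then}. So FIRST(R) = {then}.
FIRST(J): from J->R we get {then}; from J->ε we get {ε}. So FIRST(J) = {ε, then}.
FIRST(S): from S->J if else else we get {if, then}; from S->ε we get {ε}. So FIRST(S) = {ε, if, then}.
FOLLOW(S) includes $ since S is the start symbol.
FOLLOW(J): in S->J if else else, J is followed by if else else with FIRST {if}. Thus FOLLOW(J) = {if}.
For J -> R: FIRST(R) = {then}, so it goes in M[J, t] for t ∈ {then}.
For J -> ε: FIRST(ε) = {ε}, so it goes in M[J, t] for t ∈ {}; since ε ∈ FIRST, also for every t ∈ FOLLOW(J) = {if}.

J -> ε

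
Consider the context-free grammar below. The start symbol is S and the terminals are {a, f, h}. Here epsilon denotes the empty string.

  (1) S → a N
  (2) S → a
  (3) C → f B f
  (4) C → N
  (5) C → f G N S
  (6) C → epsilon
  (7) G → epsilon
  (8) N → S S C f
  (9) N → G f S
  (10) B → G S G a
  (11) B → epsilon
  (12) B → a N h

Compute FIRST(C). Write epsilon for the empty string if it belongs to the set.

FIRST(S) = {a}
FIRST(G) = {epsilon}
FIRST(N) = {a, f}  (via S S C f, G f S)
FIRST(B) = {epsilon, a}  (via G S G a)
FIRST(C) = {epsilon, a, f}  (via N)

{epsilon, a, f}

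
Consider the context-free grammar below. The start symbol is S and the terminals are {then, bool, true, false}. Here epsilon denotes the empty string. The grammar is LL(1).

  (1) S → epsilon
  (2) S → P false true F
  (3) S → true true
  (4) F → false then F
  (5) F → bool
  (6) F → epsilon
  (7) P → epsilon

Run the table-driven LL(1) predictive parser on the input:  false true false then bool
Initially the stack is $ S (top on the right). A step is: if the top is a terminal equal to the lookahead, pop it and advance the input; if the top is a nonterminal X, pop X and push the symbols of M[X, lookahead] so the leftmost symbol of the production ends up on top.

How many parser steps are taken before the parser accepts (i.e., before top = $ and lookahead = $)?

step 1: stack=$ S  input=false true false then bool $  — expand S → P false true F
step 2: stack=$ F true false P  input=false true false then bool $  — expand P → epsilon
step 3: stack=$ F true false  input=false true false then bool $  — match false
step 4: stack=$ F true  input=true false then bool $  — match true
step 5: stack=$ F  input=false then bool $  — expand F → false then F
step 6: stack=$ F then false  input=false then bool $  — match false
step 7: stack=$ F then  input=then bool $  — match then
step 8: stack=$ F  input=bool $  — expand F → bool
step 9: stack=$ bool  input=bool $  — match bool
Accept reached after 9 steps.

9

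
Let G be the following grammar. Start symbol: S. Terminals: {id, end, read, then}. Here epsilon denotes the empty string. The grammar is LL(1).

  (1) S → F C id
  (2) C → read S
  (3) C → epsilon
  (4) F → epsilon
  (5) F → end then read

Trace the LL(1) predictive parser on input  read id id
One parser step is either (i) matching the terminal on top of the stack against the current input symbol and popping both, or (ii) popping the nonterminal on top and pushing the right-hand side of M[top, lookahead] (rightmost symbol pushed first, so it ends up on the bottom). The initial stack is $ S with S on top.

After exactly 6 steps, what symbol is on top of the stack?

C

step 1: stack=$ S  input=read id id $  — expand S → F C id
step 2: stack=$ id C F  input=read id id $  — expand F → epsilon
step 3: stack=$ id C  input=read id id $  — expand C → read S
step 4: stack=$ id S read  input=read id id $  — match read
step 5: stack=$ id S  input=id id $  — expand S → F C id
step 6: stack=$ id id C F  input=id id $  — expand F → epsilon
Stack after step 6: $ id id C (top = C).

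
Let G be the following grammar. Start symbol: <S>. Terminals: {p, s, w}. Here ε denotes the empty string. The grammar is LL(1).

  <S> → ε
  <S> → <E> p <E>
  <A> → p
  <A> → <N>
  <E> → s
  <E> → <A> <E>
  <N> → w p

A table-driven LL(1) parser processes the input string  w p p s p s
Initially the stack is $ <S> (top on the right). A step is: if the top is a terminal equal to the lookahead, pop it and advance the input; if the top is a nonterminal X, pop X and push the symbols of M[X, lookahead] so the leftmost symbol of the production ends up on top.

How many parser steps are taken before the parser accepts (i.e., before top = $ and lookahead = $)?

step 1: stack=$ <S>  input=w p p s p s $  — expand <S> → <E> p <E>
step 2: stack=$ <E> p <E>  input=w p p s p s $  — expand <E> → <A> <E>
step 3: stack=$ <E> p <E> <A>  input=w p p s p s $  — expand <A> → <N>
step 4: stack=$ <E> p <E> <N>  input=w p p s p s $  — expand <N> → w p
step 5: stack=$ <E> p <E> p w  input=w p p s p s $  — match w
step 6: stack=$ <E> p <E> p  input=p p s p s $  — match p
step 7: stack=$ <E> p <E>  input=p s p s $  — expand <E> → <A> <E>
step 8: stack=$ <E> p <E> <A>  input=p s p s $  — expand <A> → p
step 9: stack=$ <E> p <E> p  input=p s p s $  — match p
step 10: stack=$ <E> p <E>  input=s p s $  — expand <E> → s
step 11: stack=$ <E> p s  input=s p s $  — match s
step 12: stack=$ <E> p  input=p s $  — match p
step 13: stack=$ <E>  input=s $  — expand <E> → s
step 14: stack=$ s  input=s $  — match s
Accept reached after 14 steps.

14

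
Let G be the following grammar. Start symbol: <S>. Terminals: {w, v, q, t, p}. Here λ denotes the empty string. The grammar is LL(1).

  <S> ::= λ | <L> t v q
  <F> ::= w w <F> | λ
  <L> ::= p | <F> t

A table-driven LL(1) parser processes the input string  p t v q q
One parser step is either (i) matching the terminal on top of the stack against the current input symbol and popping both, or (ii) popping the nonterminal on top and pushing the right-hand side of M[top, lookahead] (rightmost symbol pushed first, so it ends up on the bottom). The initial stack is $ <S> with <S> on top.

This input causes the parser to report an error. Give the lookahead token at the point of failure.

step 1: stack=$ <S>  input=p t v q q $  — expand <S> ::= <L> t v q
step 2: stack=$ q v t <L>  input=p t v q q $  — expand <L> ::= p
step 3: stack=$ q v t p  input=p t v q q $  — match p
step 4: stack=$ q v t  input=t v q q $  — match t
step 5: stack=$ q v  input=v q q $  — match v
step 6: stack=$ q  input=q q $  — match q
step 7: stack=$  input=q $  — error: stack empty but input remains

q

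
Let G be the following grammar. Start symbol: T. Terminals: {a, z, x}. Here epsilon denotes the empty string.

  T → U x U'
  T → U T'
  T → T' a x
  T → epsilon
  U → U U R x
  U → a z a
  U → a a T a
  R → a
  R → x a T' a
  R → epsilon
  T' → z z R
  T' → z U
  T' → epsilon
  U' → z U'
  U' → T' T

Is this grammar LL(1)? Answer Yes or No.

No

FIRST(T) = {epsilon, a, z}
FIRST(U) = {a}
FIRST(R) = {epsilon, a, x}
FIRST(T') = {epsilon, z}
FIRST(U') = {epsilon, a, z}
FOLLOW(T) = {$, a}
FOLLOW(U) = {$, a, x, z}
FOLLOW(R) = {$, a, x, z}
FOLLOW(T') = {$, a, z}
FOLLOW(U') = {$, a}
Cell M[R, a] receives both R → a and R → epsilon — the grammar is not LL(1).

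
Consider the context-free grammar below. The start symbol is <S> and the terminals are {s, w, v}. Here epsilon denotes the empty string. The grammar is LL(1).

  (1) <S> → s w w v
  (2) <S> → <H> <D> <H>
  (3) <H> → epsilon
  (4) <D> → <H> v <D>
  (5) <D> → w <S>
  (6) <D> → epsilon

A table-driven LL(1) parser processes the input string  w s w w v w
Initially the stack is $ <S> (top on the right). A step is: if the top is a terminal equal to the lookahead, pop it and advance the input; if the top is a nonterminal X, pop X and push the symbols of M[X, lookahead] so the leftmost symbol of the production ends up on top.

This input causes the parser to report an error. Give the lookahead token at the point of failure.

step 1: stack=$ <S>  input=w s w w v w $  — expand <S> → <H> <D> <H>
step 2: stack=$ <H> <D> <H>  input=w s w w v w $  — expand <H> → epsilon
step 3: stack=$ <H> <D>  input=w s w w v w $  — expand <D> → w <S>
step 4: stack=$ <H> <S> w  input=w s w w v w $  — match w
step 5: stack=$ <H> <S>  input=s w w v w $  — expand <S> → s w w v
step 6: stack=$ <H> v w w s  input=s w w v w $  — match s
step 7: stack=$ <H> v w w  input=w w v w $  — match w
step 8: stack=$ <H> v w  input=w v w $  — match w
step 9: stack=$ <H> v  input=v w $  — match v
step 10: stack=$ <H>  input=w $  — expand <H> → epsilon
step 11: stack=$  input=w $  — error: stack empty but input remains

w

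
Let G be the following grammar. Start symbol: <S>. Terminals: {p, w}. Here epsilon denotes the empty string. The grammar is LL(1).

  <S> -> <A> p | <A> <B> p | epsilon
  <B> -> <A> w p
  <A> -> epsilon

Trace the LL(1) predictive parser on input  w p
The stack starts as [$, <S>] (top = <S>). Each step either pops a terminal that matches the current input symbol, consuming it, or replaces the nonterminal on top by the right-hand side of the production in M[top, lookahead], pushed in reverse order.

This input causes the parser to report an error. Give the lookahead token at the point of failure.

step 1: stack=$ <S>  input=w p $  — expand <S> -> <A> <B> p
step 2: stack=$ p <B> <A>  input=w p $  — expand <A> -> epsilon
step 3: stack=$ p <B>  input=w p $  — expand <B> -> <A> w p
step 4: stack=$ p p w <A>  input=w p $  — expand <A> -> epsilon
step 5: stack=$ p p w  input=w p $  — match w
step 6: stack=$ p p  input=p $  — match p
step 7: stack=$ p  input=$  — error: top is terminal p but lookahead is $

$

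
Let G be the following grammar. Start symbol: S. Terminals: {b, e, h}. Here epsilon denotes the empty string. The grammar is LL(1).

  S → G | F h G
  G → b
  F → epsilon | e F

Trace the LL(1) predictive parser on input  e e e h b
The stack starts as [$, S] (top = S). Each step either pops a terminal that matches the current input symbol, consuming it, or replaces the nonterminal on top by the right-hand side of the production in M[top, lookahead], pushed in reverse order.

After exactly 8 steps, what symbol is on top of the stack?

step 1: stack=$ S  input=e e e h b $  — expand S → F h G
step 2: stack=$ G h F  input=e e e h b $  — expand F → e F
step 3: stack=$ G h F e  input=e e e h b $  — match e
step 4: stack=$ G h F  input=e e h b $  — expand F → e F
step 5: stack=$ G h F e  input=e e h b $  — match e
step 6: stack=$ G h F  input=e h b $  — expand F → e F
step 7: stack=$ G h F e  input=e h b $  — match e
step 8: stack=$ G h F  input=h b $  — expand F → epsilon
Stack after step 8: $ G h (top = h).

h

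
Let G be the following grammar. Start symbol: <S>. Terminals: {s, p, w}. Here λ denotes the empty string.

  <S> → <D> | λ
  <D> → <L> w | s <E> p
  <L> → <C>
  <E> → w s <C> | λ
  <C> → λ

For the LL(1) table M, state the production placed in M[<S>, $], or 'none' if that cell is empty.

FIRST(<E>) = {λ, w}
FIRST(<C>) = {λ}
FIRST(<L>) = {λ}  (via <C>)
FIRST(<D>) = {s, w}  (via <L> w)
FIRST(<S>) = {λ, s, w}  (via <D>)
FOLLOW(<S>) includes $ since <S> is the start symbol.
FOLLOW(<S>): <S> appears on no right-hand side. Thus FOLLOW(<S>) = {$}.
For <S> → <D>: FIRST(<D>) = {s, w}, so it goes in M[<S>, t] for t ∈ {s, w}.
For <S> → λ: FIRST(λ) = {λ}, so it goes in M[<S>, t] for t ∈ {}; since λ ∈ FIRST, also for every t ∈ FOLLOW(<S>) = {$}.

<S> → λ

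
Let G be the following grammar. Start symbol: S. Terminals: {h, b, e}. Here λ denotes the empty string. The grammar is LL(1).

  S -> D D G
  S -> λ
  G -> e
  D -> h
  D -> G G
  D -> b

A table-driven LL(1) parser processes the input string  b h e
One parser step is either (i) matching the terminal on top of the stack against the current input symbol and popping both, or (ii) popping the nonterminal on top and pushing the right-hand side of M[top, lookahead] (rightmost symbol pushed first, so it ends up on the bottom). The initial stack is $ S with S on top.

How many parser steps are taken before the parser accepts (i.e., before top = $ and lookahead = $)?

step 1: stack=$ S  input=b h e $  — expand S -> D D G
step 2: stack=$ G D D  input=b h e $  — expand D -> b
step 3: stack=$ G D b  input=b h e $  — match b
step 4: stack=$ G D  input=h e $  — expand D -> h
step 5: stack=$ G h  input=h e $  — match h
step 6: stack=$ G  input=e $  — expand G -> e
step 7: stack=$ e  input=e $  — match e
Accept reached after 7 steps.

7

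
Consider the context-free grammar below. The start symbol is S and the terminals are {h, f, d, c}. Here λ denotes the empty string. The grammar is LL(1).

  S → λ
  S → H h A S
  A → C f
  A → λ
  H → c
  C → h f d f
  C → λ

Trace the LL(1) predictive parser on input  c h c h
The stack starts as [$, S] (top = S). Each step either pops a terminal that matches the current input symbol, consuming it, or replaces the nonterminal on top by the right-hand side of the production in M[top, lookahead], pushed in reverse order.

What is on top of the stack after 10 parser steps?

step 1: stack=$ S  input=c h c h $  — expand S → H h A S
step 2: stack=$ S A h H  input=c h c h $  — expand H → c
step 3: stack=$ S A h c  input=c h c h $  — match c
step 4: stack=$ S A h  input=h c h $  — match h
step 5: stack=$ S A  input=c h $  — expand A → λ
step 6: stack=$ S  input=c h $  — expand S → H h A S
step 7: stack=$ S A h H  input=c h $  — expand H → c
step 8: stack=$ S A h c  input=c h $  — match c
step 9: stack=$ S A h  input=h $  — match h
step 10: stack=$ S A  input=$  — expand A → λ
Stack after step 10: $ S (top = S).

S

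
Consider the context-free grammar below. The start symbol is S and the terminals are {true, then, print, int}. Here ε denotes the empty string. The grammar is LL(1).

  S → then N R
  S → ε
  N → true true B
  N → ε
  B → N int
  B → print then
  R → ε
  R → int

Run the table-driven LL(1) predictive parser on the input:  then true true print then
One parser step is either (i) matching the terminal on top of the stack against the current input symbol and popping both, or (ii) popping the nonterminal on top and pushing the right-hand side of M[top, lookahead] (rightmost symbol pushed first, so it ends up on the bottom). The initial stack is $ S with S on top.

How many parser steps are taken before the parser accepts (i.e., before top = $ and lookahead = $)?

step 1: stack=$ S  input=then true true print then $  — expand S → then N R
step 2: stack=$ R N then  input=then true true print then $  — match then
step 3: stack=$ R N  input=true true print then $  — expand N → true true B
step 4: stack=$ R B true true  input=true true print then $  — match true
step 5: stack=$ R B true  input=true print then $  — match true
step 6: stack=$ R B  input=print then $  — expand B → print then
step 7: stack=$ R then print  input=print then $  — match print
step 8: stack=$ R then  input=then $  — match then
step 9: stack=$ R  input=$  — expand R → ε
Accept reached after 9 steps.

9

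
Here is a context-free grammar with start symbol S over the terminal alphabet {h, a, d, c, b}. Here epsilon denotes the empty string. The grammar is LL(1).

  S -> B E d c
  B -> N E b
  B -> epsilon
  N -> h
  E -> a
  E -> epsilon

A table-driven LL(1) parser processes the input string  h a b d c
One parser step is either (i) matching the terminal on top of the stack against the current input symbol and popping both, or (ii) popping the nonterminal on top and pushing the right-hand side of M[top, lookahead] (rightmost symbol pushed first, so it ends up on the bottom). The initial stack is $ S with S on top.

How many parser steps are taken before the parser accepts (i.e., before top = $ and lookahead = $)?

step 1: stack=$ S  input=h a b d c $  — expand S -> B E d c
step 2: stack=$ c d E B  input=h a b d c $  — expand B -> N E b
step 3: stack=$ c d E b E N  input=h a b d c $  — expand N -> h
step 4: stack=$ c d E b E h  input=h a b d c $  — match h
step 5: stack=$ c d E b E  input=a b d c $  — expand E -> a
step 6: stack=$ c d E b a  input=a b d c $  — match a
step 7: stack=$ c d E b  input=b d c $  — match b
step 8: stack=$ c d E  input=d c $  — expand E -> epsilon
step 9: stack=$ c d  input=d c $  — match d
step 10: stack=$ c  input=c $  — match c
Accept reached after 10 steps.

10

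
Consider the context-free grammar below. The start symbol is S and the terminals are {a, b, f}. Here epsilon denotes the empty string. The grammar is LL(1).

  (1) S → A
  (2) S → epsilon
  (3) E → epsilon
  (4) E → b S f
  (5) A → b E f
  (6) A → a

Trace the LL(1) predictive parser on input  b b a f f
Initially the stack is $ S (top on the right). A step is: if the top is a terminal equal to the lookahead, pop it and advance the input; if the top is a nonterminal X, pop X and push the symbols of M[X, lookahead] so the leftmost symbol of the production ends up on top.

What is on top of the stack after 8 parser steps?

step 1: stack=$ S  input=b b a f f $  — expand S → A
step 2: stack=$ A  input=b b a f f $  — expand A → b E f
step 3: stack=$ f E b  input=b b a f f $  — match b
step 4: stack=$ f E  input=b a f f $  — expand E → b S f
step 5: stack=$ f f S b  input=b a f f $  — match b
step 6: stack=$ f f S  input=a f f $  — expand S → A
step 7: stack=$ f f A  input=a f f $  — expand A → a
step 8: stack=$ f f a  input=a f f $  — match a
Stack after step 8: $ f f (top = f).

f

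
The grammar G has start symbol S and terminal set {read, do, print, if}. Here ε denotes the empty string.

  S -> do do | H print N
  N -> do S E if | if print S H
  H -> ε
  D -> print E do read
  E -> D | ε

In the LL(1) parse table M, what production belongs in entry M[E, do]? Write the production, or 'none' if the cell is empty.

FIRST(N) = {do, if}
FIRST(H) = {ε}
FIRST(D) = {print}
FIRST(S) = {do, print}  (via H print N)
FIRST(E) = {ε, print}  (via D)
FOLLOW(S) includes $ since S is the start symbol.
FOLLOW(E): in N->do S E if, E is followed by if with FIRST {if}; in D->print E do read, E is followed by do read with FIRST {do}. Thus FOLLOW(E) = {do, if}.
For E -> D: FIRST(D) = {print}, so it goes in M[E, t] for t ∈ {print}.
For E -> ε: FIRST(ε) = {ε}, so it goes in M[E, t] for t ∈ {}; since ε ∈ FIRST, also for every t ∈ FOLLOW(E) = {do, if}.

E -> ε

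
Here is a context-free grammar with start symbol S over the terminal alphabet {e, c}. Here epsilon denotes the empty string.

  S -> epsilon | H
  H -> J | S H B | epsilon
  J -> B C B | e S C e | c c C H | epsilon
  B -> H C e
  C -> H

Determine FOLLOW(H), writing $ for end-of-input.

FIRST(S) = {epsilon, c, e}  (via H)
FIRST(H) = {epsilon, c, e}  (via J, S H B)
FIRST(C) = {epsilon, c, e}  (via H)
FIRST(B) = {c, e}  (via H C e)
FIRST(J) = {epsilon, c, e}  (via B C B)
FOLLOW(S) includes $ since S is the start symbol.
FOLLOW(S): in H->S H B, S is followed by H B with FIRST {c, e}; in J->e S C e, S is followed by C e with FIRST {c, e}. Thus FOLLOW(S) = {$, c, e}.
FOLLOW(H): in S->H, the suffix after H is empty, so FOLLOW(H) ⊇ FOLLOW(S) = {$, c, e}; in H->S H B, H is followed by B with FIRST {c, e}; in J->c c C H, the suffix after H is empty, so FOLLOW(H) ⊇ FOLLOW(J) = {$, c, e}; in B->H C e, H is followed by C e with FIRST {c, e}; in C->H, the suffix after H is empty, so FOLLOW(H) ⊇ FOLLOW(C) = {$, c, e}. Thus FOLLOW(H) = {$, c, e}.
FOLLOW(J): in H->J, the suffix after J is empty, so FOLLOW(J) ⊇ FOLLOW(H) = {$, c, e}. Thus FOLLOW(J) = {$, c, e}.
FOLLOW(B): in H->S H B, the suffix after B is empty, so FOLLOW(B) ⊇ FOLLOW(H) = {$, c, e}; in J->B C B (occurrence 1), B is followed by C B with FIRST {c, e}; in J->B C B (occurrence 2), the suffix after B is empty, so FOLLOW(B) ⊇ FOLLOW(J) = {$, c, e}. Thus FOLLOW(B) = {$, c, e}.
FOLLOW(C): in J->B C B, C is followed by B with FIRST {c, e}; in J->e S C e, C is followed by e with FIRST {e}; in J->c c C H, C is followed by H with FIRST {epsilon, c, e}; in J->c c C H, the suffix after C is nullable, so FOLLOW(C) ⊇ FOLLOW(J) = {$, c, e}; in B->H C e, C is followed by e with FIRST {e}. Thus FOLLOW(C) = {$, c, e}.

{$, c, e}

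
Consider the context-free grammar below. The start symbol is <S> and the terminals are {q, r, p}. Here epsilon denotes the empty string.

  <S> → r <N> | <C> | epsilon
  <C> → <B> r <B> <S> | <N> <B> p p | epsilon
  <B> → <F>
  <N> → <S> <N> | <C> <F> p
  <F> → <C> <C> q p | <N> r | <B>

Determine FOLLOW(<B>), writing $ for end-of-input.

{$, p, q, r}

FIRST(<S>) = {epsilon, q, r}  (via <C>)
FIRST(<C>) = {epsilon, q, r}  (via <B> r <B> <S>, <N> <B> p p)
FIRST(<B>) = {q, r}  (via <F>)
FIRST(<N>) = {q, r}  (via <S> <N>, <C> <F> p)
FIRST(<F>) = {q, r}  (via <C> <C> q p, <N> r, <B>)
FOLLOW(<S>) includes $ since <S> is the start symbol.
FOLLOW(<S>): in <C>→<B> r <B> <S>, the suffix after <S> is empty, so FOLLOW(<S>) ⊇ FOLLOW(<C>) = {$, q, r}; in <N>→<S> <N>, <S> is followed by <N> with FIRST {q, r}. Thus FOLLOW(<S>) = {$, q, r}.
FOLLOW(<C>): in <S>→<C>, the suffix after <C> is empty, so FOLLOW(<C>) ⊇ FOLLOW(<S>) = {$, q, r}; in <N>→<C> <F> p, <C> is followed by <F> p with FIRST {q, r}; in <F>→<C> <C> q p (occurrence 1), <C> is followed by <C> q p with FIRST {q, r}; in <F>→<C> <C> q p (occurrence 2), <C> is followed by q p with FIRST {q}. Thus FOLLOW(<C>) = {$, q, r}.
FOLLOW(<N>): in <S>→r <N>, the suffix after <N> is empty, so FOLLOW(<N>) ⊇ FOLLOW(<S>) = {$, q, r}; in <C>→<N> <B> p p, <N> is followed by <B> p p with FIRST {q, r}; in <N>→<S> <N>, the suffix after <N> is empty (adds nothing new); in <F>→<N> r, <N> is followed by r with FIRST {r}. Thus FOLLOW(<N>) = {$, q, r}.
FOLLOW(<B>): in <C>→<B> r <B> <S> (occurrence 1), <B> is followed by r <B> <S> with FIRST {r}; in <C>→<B> r <B> <S> (occurrence 2), <B> is followed by <S> with FIRST {epsilon, q, r}; in <C>→<B> r <B> <S> (occurrence 2), the suffix after <B> is nullable, so FOLLOW(<B>) ⊇ FOLLOW(<C>) = {$, q, r}; in <C>→<N> <B> p p, <B> is followed by p p with FIRST {p}; in <F>→<B>, the suffix after <B> is empty, so FOLLOW(<B>) ⊇ FOLLOW(<F>) = {$, p, q, r}. Thus FOLLOW(<B>) = {$, p, q, r}.
FOLLOW(<F>): in <B>→<F>, the suffix after <F> is empty, so FOLLOW(<F>) ⊇ FOLLOW(<B>) = {$, p, q, r}; in <N>→<C> <F> p, <F> is followed by p with FIRST {p}. Thus FOLLOW(<F>) = {$, p, q, r}.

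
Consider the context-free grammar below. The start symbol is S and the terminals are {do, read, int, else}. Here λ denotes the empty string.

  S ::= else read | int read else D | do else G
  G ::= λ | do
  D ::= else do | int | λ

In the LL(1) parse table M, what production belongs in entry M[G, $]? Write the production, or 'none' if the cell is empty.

FIRST(S): from S::=else read we get {else}; from S::=int read else D we get {int}; from S::=do else G we get {do}. So FIRST(S) = {do, else, int}.
FIRST(G): from G::=λ we get {λ}; from G::=do we get {do}. So FIRST(G) = {λ, do}.
FIRST(D): from D::=else do we get {else}; from D::=int we get {int}; from D::=λ we get {λ}. So FIRST(D) = {λ, else, int}.
FOLLOW(S) includes $ since S is the start symbol.
FOLLOW(S): S appears on no right-hand side. Thus FOLLOW(S) = {$}.
FOLLOW(G): in S::=do else G, the suffix after G is empty, so FOLLOW(G) ⊇ FOLLOW(S) = {$}. Thus FOLLOW(G) = {$}.
For G ::= λ: FIRST(λ) = {λ}, so it goes in M[G, t] for t ∈ {}; since λ ∈ FIRST, also for every t ∈ FOLLOW(G) = {$}.
For G ::= do: FIRST(do) = {do}, so it goes in M[G, t] for t ∈ {do}.

G ::= λ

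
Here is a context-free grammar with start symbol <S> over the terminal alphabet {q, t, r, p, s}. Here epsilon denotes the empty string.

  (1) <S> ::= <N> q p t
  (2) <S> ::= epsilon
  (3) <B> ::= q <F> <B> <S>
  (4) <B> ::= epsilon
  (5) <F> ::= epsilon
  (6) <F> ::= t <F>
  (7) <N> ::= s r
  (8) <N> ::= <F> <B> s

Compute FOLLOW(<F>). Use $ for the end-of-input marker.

FIRST(<B>) = {epsilon, q}
FIRST(<F>) = {epsilon, t}
FIRST(<N>) = {q, s, t}  (via <F> <B> s)
FIRST(<S>) = {epsilon, q, s, t}  (via <N> q p t)
FOLLOW(<S>) includes $ since <S> is the start symbol.
FOLLOW(<B>): in <B>::=q <F> <B> <S>, <B> is followed by <S> with FIRST {epsilon, q, s, t}; in <B>::=q <F> <B> <S>, the suffix after <B> is nullable (adds nothing new); in <N>::=<F> <B> s, <B> is followed by s with FIRST {s}. Thus FOLLOW(<B>) = {q, s, t}.
FOLLOW(<S>): in <B>::=q <F> <B> <S>, the suffix after <S> is empty, so FOLLOW(<S>) ⊇ FOLLOW(<B>) = {q, s, t}. Thus FOLLOW(<S>) = {$, q, s, t}.
FOLLOW(<F>): in <B>::=q <F> <B> <S>, <F> is followed by <B> <S> with FIRST {epsilon, q, s, t}; in <B>::=q <F> <B> <S>, the suffix after <F> is nullable, so FOLLOW(<F>) ⊇ FOLLOW(<B>) = {q, s, t}; in <F>::=t <F>, the suffix after <F> is empty (adds nothing new); in <N>::=<F> <B> s, <F> is followed by <B> s with FIRST {q, s}. Thus FOLLOW(<F>) = {q, s, t}.
FOLLOW(<N>): in <S>::=<N> q p t, <N> is followed by q p t with FIRST {q}. Thus FOLLOW(<N>) = {q}.

{q, s, t}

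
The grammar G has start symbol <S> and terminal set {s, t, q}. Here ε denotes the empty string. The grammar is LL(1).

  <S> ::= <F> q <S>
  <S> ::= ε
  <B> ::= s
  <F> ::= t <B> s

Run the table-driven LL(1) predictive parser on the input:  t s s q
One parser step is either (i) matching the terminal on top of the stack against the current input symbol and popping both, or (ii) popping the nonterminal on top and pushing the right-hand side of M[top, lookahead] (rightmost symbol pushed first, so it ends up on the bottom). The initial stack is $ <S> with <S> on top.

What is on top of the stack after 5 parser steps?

s

step 1: stack=$ <S>  input=t s s q $  — expand <S> ::= <F> q <S>
step 2: stack=$ <S> q <F>  input=t s s q $  — expand <F> ::= t <B> s
step 3: stack=$ <S> q s <B> t  input=t s s q $  — match t
step 4: stack=$ <S> q s <B>  input=s s q $  — expand <B> ::= s
step 5: stack=$ <S> q s s  input=s s q $  — match s
Stack after step 5: $ <S> q s (top = s).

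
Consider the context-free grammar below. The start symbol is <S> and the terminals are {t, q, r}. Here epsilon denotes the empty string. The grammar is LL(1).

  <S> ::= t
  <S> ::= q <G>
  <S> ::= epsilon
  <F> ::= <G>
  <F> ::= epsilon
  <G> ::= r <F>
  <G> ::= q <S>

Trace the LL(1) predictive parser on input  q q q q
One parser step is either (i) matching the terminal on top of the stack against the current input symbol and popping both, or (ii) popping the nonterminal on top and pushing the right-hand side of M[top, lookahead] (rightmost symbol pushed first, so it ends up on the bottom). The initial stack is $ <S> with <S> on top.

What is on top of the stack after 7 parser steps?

step 1: stack=$ <S>  input=q q q q $  — expand <S> ::= q <G>
step 2: stack=$ <G> q  input=q q q q $  — match q
step 3: stack=$ <G>  input=q q q $  — expand <G> ::= q <S>
step 4: stack=$ <S> q  input=q q q $  — match q
step 5: stack=$ <S>  input=q q $  — expand <S> ::= q <G>
step 6: stack=$ <G> q  input=q q $  — match q
step 7: stack=$ <G>  input=q $  — expand <G> ::= q <S>
Stack after step 7: $ <S> q (top = q).

q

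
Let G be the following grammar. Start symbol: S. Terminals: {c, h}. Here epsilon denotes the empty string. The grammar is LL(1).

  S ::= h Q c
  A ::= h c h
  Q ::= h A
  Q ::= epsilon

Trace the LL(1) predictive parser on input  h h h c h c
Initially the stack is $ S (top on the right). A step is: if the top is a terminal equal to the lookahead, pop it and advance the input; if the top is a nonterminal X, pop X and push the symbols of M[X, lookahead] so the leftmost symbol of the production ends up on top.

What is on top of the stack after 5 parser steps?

     Stack    Input          Action
  1  $ S      h h h c h c $  expand S ::= h Q c
  2  $ c Q h  h h h c h c $  match h
  3  $ c Q    h h c h c $    expand Q ::= h A
  4  $ c A h  h h c h c $    match h
  5  $ c A    h c h c $      expand A ::= h c h
Stack after step 5: $ c h c h (top = h).

h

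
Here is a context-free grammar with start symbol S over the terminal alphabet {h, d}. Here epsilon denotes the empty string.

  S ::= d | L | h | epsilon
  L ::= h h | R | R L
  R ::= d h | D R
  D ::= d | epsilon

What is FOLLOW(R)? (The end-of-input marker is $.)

{$, d, h}

FIRST(D): from D::=d we get {d}; from D::=epsilon we get {epsilon}. So FIRST(D) = {epsilon, d}.
FIRST(R): from R::=d h we get {d}; from R::=D R we get {d}. So FIRST(R) = {d}.
FIRST(L): from L::=h h we get {h}; from L::=R we get {d}; from L::=R L we get {d}. So FIRST(L) = {d, h}.
FIRST(S): from S::=d we get {d}; from S::=L we get {d, h}; from S::=h we get {h}; from S::=epsilon we get {epsilon}. So FIRST(S) = {epsilon, d, h}.
FOLLOW(S) includes $ since S is the start symbol.
FOLLOW(S): S appears on no right-hand side. Thus FOLLOW(S) = {$}.
FOLLOW(L): in S::=L, the suffix after L is empty, so FOLLOW(L) ⊇ FOLLOW(S) = {$}; in L::=R L, the suffix after L is empty (adds nothing new). Thus FOLLOW(L) = {$}.
FOLLOW(R): in L::=R, the suffix after R is empty, so FOLLOW(R) ⊇ FOLLOW(L) = {$}; in L::=R L, R is followed by L with FIRST {d, h}; in R::=D R, the suffix after R is empty (adds nothing new). Thus FOLLOW(R) = {$, d, h}.
FOLLOW(D): in R::=D R, D is followed by R with FIRST {d}. Thus FOLLOW(D) = {d}.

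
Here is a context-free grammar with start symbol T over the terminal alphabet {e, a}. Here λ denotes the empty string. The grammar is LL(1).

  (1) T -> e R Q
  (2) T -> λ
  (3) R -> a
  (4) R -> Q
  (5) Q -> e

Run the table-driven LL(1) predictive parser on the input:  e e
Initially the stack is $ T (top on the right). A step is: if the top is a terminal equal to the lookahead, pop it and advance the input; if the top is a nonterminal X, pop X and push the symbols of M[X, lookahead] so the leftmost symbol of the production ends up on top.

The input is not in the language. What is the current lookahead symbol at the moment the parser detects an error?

$

step 1: stack=$ T  input=e e $  — expand T -> e R Q
step 2: stack=$ Q R e  input=e e $  — match e
step 3: stack=$ Q R  input=e $  — expand R -> Q
step 4: stack=$ Q Q  input=e $  — expand Q -> e
step 5: stack=$ Q e  input=e $  — match e
step 6: stack=$ Q  input=$  — error: M[Q, $] is empty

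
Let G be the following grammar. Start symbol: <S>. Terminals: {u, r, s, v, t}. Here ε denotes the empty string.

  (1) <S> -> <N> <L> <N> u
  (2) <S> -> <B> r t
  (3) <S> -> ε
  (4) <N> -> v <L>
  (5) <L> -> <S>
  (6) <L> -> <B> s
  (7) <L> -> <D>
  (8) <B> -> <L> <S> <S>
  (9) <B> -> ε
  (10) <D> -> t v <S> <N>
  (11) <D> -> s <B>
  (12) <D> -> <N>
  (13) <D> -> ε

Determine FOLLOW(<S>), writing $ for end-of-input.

{$, r, s, t, u, v}

FIRST(<N>) = {v}
FIRST(<D>) = {ε, s, t, v}  (via <N>)
FIRST(<S>) = {ε, r, s, t, v}  (via <N> <L> <N> u, <B> r t)
FIRST(<L>) = {ε, r, s, t, v}  (via <S>, <B> s, <D>)
FIRST(<B>) = {ε, r, s, t, v}  (via <L> <S> <S>)
FOLLOW(<S>) includes $ since <S> is the start symbol.
FOLLOW(<S>): in <L>-><S>, the suffix after <S> is empty, so FOLLOW(<S>) ⊇ FOLLOW(<L>) = {r, s, t, u, v}; in <B>-><L> <S> <S> (occurrence 1), <S> is followed by <S> with FIRST {ε, r, s, t, v}; in <B>-><L> <S> <S> (occurrence 1), the suffix after <S> is nullable, so FOLLOW(<S>) ⊇ FOLLOW(<B>) = {r, s, t, u, v}; in <B>-><L> <S> <S> (occurrence 2), the suffix after <S> is empty, so FOLLOW(<S>) ⊇ FOLLOW(<B>) = {r, s, t, u, v}; in <D>->t v <S> <N>, <S> is followed by <N> with FIRST {v}. Thus FOLLOW(<S>) = {$, r, s, t, u, v}.
FOLLOW(<N>): in <S>-><N> <L> <N> u (occurrence 1), <N> is followed by <L> <N> u with FIRST {r, s, t, v}; in <S>-><N> <L> <N> u (occurrence 2), <N> is followed by u with FIRST {u}; in <D>->t v <S> <N>, the suffix after <N> is empty, so FOLLOW(<N>) ⊇ FOLLOW(<D>) = {r, s, t, u, v}; in <D>-><N>, the suffix after <N> is empty, so FOLLOW(<N>) ⊇ FOLLOW(<D>) = {r, s, t, u, v}. Thus FOLLOW(<N>) = {r, s, t, u, v}.
FOLLOW(<L>): in <S>-><N> <L> <N> u, <L> is followed by <N> u with FIRST {v}; in <N>->v <L>, the suffix after <L> is empty, so FOLLOW(<L>) ⊇ FOLLOW(<N>) = {r, s, t, u, v}; in <B>-><L> <S> <S>, <L> is followed by <S> <S> with FIRST {ε, r, s, t, v}; in <B>-><L> <S> <S>, the suffix after <L> is nullable, so FOLLOW(<L>) ⊇ FOLLOW(<B>) = {r, s, t, u, v}. Thus FOLLOW(<L>) = {r, s, t, u, v}.
FOLLOW(<D>): in <L>-><D>, the suffix after <D> is empty, so FOLLOW(<D>) ⊇ FOLLOW(<L>) = {r, s, t, u, v}. Thus FOLLOW(<D>) = {r, s, t, u, v}.
FOLLOW(<B>): in <S>-><B> r t, <B> is followed by r t with FIRST {r}; in <L>-><B> s, <B> is followed by s with FIRST {s}; in <D>->s <B>, the suffix after <B> is empty, so FOLLOW(<B>) ⊇ FOLLOW(<D>) = {r, s, t, u, v}. Thus FOLLOW(<B>) = {r, s, t, u, v}.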